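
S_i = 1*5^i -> [1, 5, 25, 125, 625]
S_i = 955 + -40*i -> [955, 915, 875, 835, 795]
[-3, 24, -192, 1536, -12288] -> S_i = -3*-8^i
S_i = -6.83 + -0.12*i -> [-6.83, -6.95, -7.07, -7.19, -7.31]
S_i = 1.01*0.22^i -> [1.01, 0.22, 0.05, 0.01, 0.0]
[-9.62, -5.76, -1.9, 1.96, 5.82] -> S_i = -9.62 + 3.86*i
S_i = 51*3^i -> [51, 153, 459, 1377, 4131]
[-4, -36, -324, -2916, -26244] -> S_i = -4*9^i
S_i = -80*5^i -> [-80, -400, -2000, -10000, -50000]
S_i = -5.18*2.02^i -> [-5.18, -10.46, -21.14, -42.7, -86.25]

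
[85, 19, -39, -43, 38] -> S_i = Random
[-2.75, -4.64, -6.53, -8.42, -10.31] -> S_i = -2.75 + -1.89*i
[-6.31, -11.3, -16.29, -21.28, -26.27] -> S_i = -6.31 + -4.99*i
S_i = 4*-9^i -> [4, -36, 324, -2916, 26244]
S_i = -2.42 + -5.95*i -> [-2.42, -8.37, -14.32, -20.27, -26.22]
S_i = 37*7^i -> [37, 259, 1813, 12691, 88837]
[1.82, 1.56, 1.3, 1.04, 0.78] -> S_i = 1.82 + -0.26*i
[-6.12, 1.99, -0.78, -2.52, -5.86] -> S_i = Random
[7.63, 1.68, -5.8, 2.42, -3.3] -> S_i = Random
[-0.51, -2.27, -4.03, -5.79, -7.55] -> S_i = -0.51 + -1.76*i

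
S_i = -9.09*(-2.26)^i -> [-9.09, 20.54, -46.43, 104.93, -237.14]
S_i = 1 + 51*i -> [1, 52, 103, 154, 205]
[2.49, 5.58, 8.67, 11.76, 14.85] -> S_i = 2.49 + 3.09*i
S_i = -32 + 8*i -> [-32, -24, -16, -8, 0]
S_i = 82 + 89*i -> [82, 171, 260, 349, 438]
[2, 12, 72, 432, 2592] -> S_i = 2*6^i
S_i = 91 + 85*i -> [91, 176, 261, 346, 431]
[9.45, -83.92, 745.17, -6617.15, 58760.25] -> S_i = 9.45*(-8.88)^i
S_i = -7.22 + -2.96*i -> [-7.22, -10.18, -13.14, -16.1, -19.06]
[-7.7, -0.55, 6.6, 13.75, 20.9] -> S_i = -7.70 + 7.15*i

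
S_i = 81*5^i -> [81, 405, 2025, 10125, 50625]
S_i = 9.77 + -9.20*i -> [9.77, 0.57, -8.63, -17.83, -27.03]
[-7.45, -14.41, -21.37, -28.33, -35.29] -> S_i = -7.45 + -6.96*i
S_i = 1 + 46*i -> [1, 47, 93, 139, 185]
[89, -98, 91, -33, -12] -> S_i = Random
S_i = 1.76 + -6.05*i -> [1.76, -4.29, -10.34, -16.39, -22.44]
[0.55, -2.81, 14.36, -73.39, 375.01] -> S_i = 0.55*(-5.11)^i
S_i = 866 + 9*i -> [866, 875, 884, 893, 902]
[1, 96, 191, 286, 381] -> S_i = 1 + 95*i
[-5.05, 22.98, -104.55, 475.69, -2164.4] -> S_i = -5.05*(-4.55)^i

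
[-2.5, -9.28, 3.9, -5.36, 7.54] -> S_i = Random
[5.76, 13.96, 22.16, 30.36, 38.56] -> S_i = 5.76 + 8.20*i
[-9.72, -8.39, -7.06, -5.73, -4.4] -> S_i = -9.72 + 1.33*i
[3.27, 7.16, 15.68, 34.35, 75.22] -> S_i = 3.27*2.19^i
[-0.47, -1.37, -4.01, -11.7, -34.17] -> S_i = -0.47*2.92^i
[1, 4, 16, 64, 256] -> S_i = 1*4^i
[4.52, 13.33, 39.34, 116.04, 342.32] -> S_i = 4.52*2.95^i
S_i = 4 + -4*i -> [4, 0, -4, -8, -12]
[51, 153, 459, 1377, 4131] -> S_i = 51*3^i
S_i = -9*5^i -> [-9, -45, -225, -1125, -5625]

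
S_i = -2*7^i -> [-2, -14, -98, -686, -4802]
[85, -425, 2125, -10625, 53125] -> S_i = 85*-5^i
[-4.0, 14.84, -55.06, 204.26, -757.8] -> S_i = -4.00*(-3.71)^i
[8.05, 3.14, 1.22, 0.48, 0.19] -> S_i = 8.05*0.39^i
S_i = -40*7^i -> [-40, -280, -1960, -13720, -96040]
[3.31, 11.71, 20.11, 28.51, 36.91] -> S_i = 3.31 + 8.40*i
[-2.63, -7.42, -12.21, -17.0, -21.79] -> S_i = -2.63 + -4.79*i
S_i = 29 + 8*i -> [29, 37, 45, 53, 61]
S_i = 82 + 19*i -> [82, 101, 120, 139, 158]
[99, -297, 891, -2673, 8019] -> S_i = 99*-3^i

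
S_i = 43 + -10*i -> [43, 33, 23, 13, 3]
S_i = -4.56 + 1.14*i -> [-4.56, -3.42, -2.28, -1.14, 0.0]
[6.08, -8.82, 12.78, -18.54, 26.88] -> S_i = 6.08*(-1.45)^i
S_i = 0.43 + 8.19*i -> [0.43, 8.62, 16.81, 25.0, 33.19]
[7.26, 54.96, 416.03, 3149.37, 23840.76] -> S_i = 7.26*7.57^i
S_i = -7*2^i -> [-7, -14, -28, -56, -112]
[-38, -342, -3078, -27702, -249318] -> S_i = -38*9^i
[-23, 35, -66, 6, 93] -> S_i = Random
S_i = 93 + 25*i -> [93, 118, 143, 168, 193]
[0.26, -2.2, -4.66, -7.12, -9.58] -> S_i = 0.26 + -2.46*i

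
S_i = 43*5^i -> [43, 215, 1075, 5375, 26875]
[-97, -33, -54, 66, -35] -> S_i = Random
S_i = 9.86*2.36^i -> [9.86, 23.27, 54.92, 129.6, 305.86]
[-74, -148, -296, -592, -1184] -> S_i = -74*2^i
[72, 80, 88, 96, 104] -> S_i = 72 + 8*i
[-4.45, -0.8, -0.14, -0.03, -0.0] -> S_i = -4.45*0.18^i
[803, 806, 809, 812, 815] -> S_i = 803 + 3*i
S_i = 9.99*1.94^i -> [9.99, 19.38, 37.6, 72.94, 141.51]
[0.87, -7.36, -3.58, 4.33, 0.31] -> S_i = Random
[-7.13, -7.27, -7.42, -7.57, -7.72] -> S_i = -7.13*1.02^i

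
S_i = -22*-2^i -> [-22, 44, -88, 176, -352]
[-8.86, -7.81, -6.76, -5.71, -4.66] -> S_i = -8.86 + 1.05*i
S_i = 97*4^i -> [97, 388, 1552, 6208, 24832]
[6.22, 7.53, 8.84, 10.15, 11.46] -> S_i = 6.22 + 1.31*i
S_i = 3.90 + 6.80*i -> [3.9, 10.7, 17.5, 24.3, 31.1]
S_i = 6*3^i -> [6, 18, 54, 162, 486]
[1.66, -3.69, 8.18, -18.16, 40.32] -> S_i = 1.66*(-2.22)^i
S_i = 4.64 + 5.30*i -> [4.64, 9.94, 15.24, 20.54, 25.84]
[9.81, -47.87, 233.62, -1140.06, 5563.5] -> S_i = 9.81*(-4.88)^i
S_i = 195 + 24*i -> [195, 219, 243, 267, 291]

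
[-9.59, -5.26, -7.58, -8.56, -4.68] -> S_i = Random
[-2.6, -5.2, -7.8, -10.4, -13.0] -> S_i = -2.60 + -2.60*i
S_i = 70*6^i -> [70, 420, 2520, 15120, 90720]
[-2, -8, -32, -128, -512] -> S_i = -2*4^i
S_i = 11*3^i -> [11, 33, 99, 297, 891]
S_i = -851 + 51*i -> [-851, -800, -749, -698, -647]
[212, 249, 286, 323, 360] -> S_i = 212 + 37*i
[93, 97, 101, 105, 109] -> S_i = 93 + 4*i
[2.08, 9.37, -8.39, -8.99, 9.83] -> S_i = Random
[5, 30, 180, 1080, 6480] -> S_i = 5*6^i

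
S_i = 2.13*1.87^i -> [2.13, 3.98, 7.45, 13.93, 26.05]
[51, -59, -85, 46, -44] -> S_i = Random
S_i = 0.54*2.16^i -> [0.54, 1.17, 2.52, 5.44, 11.75]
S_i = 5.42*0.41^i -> [5.42, 2.22, 0.91, 0.37, 0.15]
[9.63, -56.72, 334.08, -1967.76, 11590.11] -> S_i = 9.63*(-5.89)^i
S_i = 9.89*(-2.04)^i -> [9.89, -20.18, 41.16, -83.96, 171.28]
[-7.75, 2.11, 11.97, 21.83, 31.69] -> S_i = -7.75 + 9.86*i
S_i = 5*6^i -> [5, 30, 180, 1080, 6480]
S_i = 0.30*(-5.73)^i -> [0.3, -1.72, 9.85, -56.44, 323.4]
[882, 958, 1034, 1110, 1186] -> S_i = 882 + 76*i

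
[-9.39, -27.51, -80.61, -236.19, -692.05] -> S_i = -9.39*2.93^i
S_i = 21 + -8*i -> [21, 13, 5, -3, -11]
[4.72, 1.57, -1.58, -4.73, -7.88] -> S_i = 4.72 + -3.15*i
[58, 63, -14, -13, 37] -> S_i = Random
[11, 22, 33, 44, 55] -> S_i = 11 + 11*i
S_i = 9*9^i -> [9, 81, 729, 6561, 59049]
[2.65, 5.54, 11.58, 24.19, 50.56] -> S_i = 2.65*2.09^i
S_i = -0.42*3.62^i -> [-0.42, -1.52, -5.5, -19.92, -72.12]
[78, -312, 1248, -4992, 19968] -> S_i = 78*-4^i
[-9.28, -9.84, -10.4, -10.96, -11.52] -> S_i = -9.28 + -0.56*i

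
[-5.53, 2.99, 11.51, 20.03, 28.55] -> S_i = -5.53 + 8.52*i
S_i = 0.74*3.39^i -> [0.74, 2.51, 8.5, 28.83, 97.73]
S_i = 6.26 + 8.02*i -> [6.26, 14.28, 22.3, 30.32, 38.34]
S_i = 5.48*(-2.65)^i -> [5.48, -14.52, 38.48, -101.98, 270.25]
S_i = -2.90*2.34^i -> [-2.9, -6.79, -15.88, -37.16, -86.95]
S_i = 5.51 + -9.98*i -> [5.51, -4.47, -14.45, -24.43, -34.41]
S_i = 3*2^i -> [3, 6, 12, 24, 48]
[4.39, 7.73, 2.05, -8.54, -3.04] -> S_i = Random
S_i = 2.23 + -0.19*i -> [2.23, 2.04, 1.85, 1.66, 1.47]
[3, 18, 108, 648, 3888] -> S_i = 3*6^i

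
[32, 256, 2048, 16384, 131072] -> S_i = 32*8^i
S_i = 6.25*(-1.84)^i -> [6.25, -11.5, 21.16, -38.93, 71.64]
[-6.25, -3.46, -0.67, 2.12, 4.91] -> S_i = -6.25 + 2.79*i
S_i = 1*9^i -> [1, 9, 81, 729, 6561]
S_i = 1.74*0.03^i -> [1.74, 0.05, 0.0, 0.0, 0.0]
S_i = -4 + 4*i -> [-4, 0, 4, 8, 12]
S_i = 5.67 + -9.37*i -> [5.67, -3.7, -13.07, -22.44, -31.81]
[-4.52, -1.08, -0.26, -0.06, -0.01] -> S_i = -4.52*0.24^i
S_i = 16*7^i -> [16, 112, 784, 5488, 38416]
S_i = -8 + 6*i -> [-8, -2, 4, 10, 16]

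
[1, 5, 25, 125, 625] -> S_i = 1*5^i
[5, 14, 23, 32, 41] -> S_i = 5 + 9*i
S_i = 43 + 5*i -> [43, 48, 53, 58, 63]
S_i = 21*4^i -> [21, 84, 336, 1344, 5376]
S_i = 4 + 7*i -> [4, 11, 18, 25, 32]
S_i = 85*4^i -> [85, 340, 1360, 5440, 21760]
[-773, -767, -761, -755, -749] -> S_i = -773 + 6*i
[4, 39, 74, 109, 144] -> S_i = 4 + 35*i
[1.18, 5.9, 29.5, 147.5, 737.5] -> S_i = 1.18*5.00^i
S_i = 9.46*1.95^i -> [9.46, 18.45, 35.97, 70.14, 136.78]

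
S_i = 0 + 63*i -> [0, 63, 126, 189, 252]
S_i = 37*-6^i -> [37, -222, 1332, -7992, 47952]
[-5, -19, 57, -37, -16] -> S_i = Random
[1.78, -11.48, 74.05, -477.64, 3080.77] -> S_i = 1.78*(-6.45)^i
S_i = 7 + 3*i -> [7, 10, 13, 16, 19]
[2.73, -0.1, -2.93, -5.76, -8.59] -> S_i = 2.73 + -2.83*i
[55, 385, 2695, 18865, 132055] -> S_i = 55*7^i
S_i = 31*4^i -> [31, 124, 496, 1984, 7936]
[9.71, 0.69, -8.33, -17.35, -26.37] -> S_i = 9.71 + -9.02*i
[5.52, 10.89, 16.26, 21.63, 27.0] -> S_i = 5.52 + 5.37*i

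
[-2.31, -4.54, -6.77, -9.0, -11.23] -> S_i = -2.31 + -2.23*i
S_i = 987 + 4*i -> [987, 991, 995, 999, 1003]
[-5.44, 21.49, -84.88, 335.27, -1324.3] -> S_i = -5.44*(-3.95)^i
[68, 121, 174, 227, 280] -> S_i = 68 + 53*i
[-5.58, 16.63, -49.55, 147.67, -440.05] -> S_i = -5.58*(-2.98)^i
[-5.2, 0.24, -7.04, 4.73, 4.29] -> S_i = Random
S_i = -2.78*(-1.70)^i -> [-2.78, 4.73, -8.03, 13.66, -23.22]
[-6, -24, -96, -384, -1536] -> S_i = -6*4^i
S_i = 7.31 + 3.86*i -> [7.31, 11.17, 15.03, 18.89, 22.75]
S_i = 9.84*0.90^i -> [9.84, 8.86, 7.97, 7.17, 6.46]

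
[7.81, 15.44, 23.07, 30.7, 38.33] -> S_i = 7.81 + 7.63*i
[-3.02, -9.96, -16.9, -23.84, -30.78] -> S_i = -3.02 + -6.94*i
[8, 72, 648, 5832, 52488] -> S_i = 8*9^i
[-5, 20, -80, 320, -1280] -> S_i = -5*-4^i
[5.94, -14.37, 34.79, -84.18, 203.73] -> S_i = 5.94*(-2.42)^i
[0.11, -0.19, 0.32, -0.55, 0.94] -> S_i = 0.11*(-1.71)^i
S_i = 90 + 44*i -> [90, 134, 178, 222, 266]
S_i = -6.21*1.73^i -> [-6.21, -10.74, -18.59, -32.15, -55.63]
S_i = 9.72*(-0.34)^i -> [9.72, -3.3, 1.12, -0.38, 0.13]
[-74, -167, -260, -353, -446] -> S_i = -74 + -93*i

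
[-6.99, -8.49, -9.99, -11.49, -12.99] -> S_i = -6.99 + -1.50*i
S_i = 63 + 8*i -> [63, 71, 79, 87, 95]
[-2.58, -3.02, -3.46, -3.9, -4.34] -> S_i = -2.58 + -0.44*i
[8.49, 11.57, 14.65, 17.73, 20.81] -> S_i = 8.49 + 3.08*i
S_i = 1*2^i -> [1, 2, 4, 8, 16]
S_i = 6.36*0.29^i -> [6.36, 1.84, 0.53, 0.16, 0.04]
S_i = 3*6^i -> [3, 18, 108, 648, 3888]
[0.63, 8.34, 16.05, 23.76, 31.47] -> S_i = 0.63 + 7.71*i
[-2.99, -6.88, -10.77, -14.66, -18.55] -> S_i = -2.99 + -3.89*i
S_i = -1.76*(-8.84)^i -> [-1.76, 15.56, -137.54, 1215.82, -10747.85]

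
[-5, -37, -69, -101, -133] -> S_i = -5 + -32*i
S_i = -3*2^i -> [-3, -6, -12, -24, -48]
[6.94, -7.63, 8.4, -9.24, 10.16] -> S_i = 6.94*(-1.10)^i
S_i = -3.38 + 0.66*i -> [-3.38, -2.72, -2.06, -1.4, -0.74]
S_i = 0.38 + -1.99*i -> [0.38, -1.61, -3.6, -5.59, -7.58]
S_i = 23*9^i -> [23, 207, 1863, 16767, 150903]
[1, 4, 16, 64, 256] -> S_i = 1*4^i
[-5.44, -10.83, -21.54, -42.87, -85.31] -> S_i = -5.44*1.99^i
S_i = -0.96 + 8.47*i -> [-0.96, 7.51, 15.98, 24.45, 32.92]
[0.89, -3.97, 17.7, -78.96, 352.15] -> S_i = 0.89*(-4.46)^i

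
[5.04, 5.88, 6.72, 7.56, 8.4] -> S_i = 5.04 + 0.84*i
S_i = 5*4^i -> [5, 20, 80, 320, 1280]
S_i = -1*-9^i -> [-1, 9, -81, 729, -6561]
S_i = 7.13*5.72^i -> [7.13, 40.78, 233.28, 1334.37, 7632.62]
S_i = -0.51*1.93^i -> [-0.51, -0.98, -1.9, -3.67, -7.08]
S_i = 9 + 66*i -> [9, 75, 141, 207, 273]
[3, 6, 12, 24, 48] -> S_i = 3*2^i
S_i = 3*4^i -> [3, 12, 48, 192, 768]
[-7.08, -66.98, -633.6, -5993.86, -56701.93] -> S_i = -7.08*9.46^i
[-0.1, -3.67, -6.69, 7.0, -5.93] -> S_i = Random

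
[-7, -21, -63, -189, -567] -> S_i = -7*3^i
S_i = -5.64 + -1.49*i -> [-5.64, -7.13, -8.62, -10.11, -11.6]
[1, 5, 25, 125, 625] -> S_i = 1*5^i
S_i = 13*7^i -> [13, 91, 637, 4459, 31213]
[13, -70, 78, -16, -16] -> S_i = Random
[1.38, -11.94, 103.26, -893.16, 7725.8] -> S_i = 1.38*(-8.65)^i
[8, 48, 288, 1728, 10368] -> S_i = 8*6^i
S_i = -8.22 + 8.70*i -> [-8.22, 0.48, 9.18, 17.88, 26.58]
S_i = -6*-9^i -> [-6, 54, -486, 4374, -39366]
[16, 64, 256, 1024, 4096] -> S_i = 16*4^i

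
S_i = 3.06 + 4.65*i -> [3.06, 7.71, 12.36, 17.01, 21.66]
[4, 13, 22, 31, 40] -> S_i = 4 + 9*i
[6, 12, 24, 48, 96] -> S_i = 6*2^i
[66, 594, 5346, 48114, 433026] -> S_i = 66*9^i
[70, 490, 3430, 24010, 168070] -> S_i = 70*7^i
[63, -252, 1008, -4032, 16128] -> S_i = 63*-4^i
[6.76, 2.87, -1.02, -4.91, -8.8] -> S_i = 6.76 + -3.89*i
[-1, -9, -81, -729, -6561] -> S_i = -1*9^i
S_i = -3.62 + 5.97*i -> [-3.62, 2.35, 8.32, 14.29, 20.26]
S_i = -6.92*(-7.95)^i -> [-6.92, 55.01, -437.36, 3477.02, -27642.33]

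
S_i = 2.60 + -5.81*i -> [2.6, -3.21, -9.02, -14.83, -20.64]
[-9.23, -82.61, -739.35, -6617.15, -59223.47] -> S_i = -9.23*8.95^i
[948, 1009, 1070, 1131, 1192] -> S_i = 948 + 61*i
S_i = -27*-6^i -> [-27, 162, -972, 5832, -34992]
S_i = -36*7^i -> [-36, -252, -1764, -12348, -86436]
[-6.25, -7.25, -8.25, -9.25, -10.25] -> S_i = -6.25 + -1.00*i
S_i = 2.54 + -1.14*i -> [2.54, 1.4, 0.26, -0.88, -2.02]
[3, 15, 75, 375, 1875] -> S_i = 3*5^i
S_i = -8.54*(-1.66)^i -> [-8.54, 14.18, -23.53, 39.06, -64.85]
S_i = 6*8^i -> [6, 48, 384, 3072, 24576]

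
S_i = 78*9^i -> [78, 702, 6318, 56862, 511758]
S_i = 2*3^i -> [2, 6, 18, 54, 162]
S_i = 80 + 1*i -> [80, 81, 82, 83, 84]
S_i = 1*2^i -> [1, 2, 4, 8, 16]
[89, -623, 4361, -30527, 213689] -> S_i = 89*-7^i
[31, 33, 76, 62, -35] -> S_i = Random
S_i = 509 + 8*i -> [509, 517, 525, 533, 541]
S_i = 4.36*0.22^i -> [4.36, 0.96, 0.21, 0.05, 0.01]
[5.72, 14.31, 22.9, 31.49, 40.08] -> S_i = 5.72 + 8.59*i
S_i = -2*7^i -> [-2, -14, -98, -686, -4802]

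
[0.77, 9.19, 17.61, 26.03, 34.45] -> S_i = 0.77 + 8.42*i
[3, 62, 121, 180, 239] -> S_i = 3 + 59*i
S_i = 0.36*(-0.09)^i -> [0.36, -0.03, 0.0, -0.0, 0.0]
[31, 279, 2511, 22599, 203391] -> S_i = 31*9^i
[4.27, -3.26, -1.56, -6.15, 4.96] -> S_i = Random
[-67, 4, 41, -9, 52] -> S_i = Random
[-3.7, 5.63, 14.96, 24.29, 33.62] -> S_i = -3.70 + 9.33*i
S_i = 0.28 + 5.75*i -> [0.28, 6.03, 11.78, 17.53, 23.28]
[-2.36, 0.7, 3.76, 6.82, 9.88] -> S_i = -2.36 + 3.06*i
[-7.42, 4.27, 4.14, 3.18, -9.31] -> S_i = Random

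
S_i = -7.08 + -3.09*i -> [-7.08, -10.17, -13.26, -16.35, -19.44]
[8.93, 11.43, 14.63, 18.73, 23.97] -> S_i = 8.93*1.28^i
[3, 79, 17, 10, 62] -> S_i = Random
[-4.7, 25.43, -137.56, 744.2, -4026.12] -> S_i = -4.70*(-5.41)^i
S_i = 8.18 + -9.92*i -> [8.18, -1.74, -11.66, -21.58, -31.5]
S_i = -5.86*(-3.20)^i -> [-5.86, 18.75, -60.01, 192.02, -614.47]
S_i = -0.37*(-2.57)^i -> [-0.37, 0.95, -2.44, 6.28, -16.14]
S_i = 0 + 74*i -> [0, 74, 148, 222, 296]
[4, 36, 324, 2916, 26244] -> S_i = 4*9^i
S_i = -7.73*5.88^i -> [-7.73, -45.45, -267.26, -1571.49, -9240.36]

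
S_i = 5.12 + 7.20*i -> [5.12, 12.32, 19.52, 26.72, 33.92]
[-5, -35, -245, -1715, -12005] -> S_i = -5*7^i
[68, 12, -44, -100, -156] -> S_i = 68 + -56*i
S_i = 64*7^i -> [64, 448, 3136, 21952, 153664]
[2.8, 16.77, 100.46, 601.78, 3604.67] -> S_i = 2.80*5.99^i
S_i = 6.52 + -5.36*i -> [6.52, 1.16, -4.2, -9.56, -14.92]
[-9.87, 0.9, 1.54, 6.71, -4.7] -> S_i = Random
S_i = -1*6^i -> [-1, -6, -36, -216, -1296]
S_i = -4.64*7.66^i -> [-4.64, -35.54, -272.25, -2085.47, -15974.71]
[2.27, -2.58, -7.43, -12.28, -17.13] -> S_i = 2.27 + -4.85*i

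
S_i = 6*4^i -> [6, 24, 96, 384, 1536]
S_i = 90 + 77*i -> [90, 167, 244, 321, 398]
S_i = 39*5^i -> [39, 195, 975, 4875, 24375]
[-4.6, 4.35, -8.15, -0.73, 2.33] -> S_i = Random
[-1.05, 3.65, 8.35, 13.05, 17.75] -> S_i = -1.05 + 4.70*i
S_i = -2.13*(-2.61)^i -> [-2.13, 5.56, -14.51, 37.87, -98.84]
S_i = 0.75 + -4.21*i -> [0.75, -3.46, -7.67, -11.88, -16.09]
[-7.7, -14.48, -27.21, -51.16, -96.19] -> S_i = -7.70*1.88^i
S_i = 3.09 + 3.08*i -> [3.09, 6.17, 9.25, 12.33, 15.41]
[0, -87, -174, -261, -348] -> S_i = 0 + -87*i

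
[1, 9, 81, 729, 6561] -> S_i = 1*9^i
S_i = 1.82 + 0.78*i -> [1.82, 2.6, 3.38, 4.16, 4.94]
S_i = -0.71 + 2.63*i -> [-0.71, 1.92, 4.55, 7.18, 9.81]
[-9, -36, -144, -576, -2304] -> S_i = -9*4^i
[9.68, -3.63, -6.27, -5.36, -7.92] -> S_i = Random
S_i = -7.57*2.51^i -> [-7.57, -19.0, -47.69, -119.71, -300.46]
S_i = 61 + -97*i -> [61, -36, -133, -230, -327]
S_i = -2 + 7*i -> [-2, 5, 12, 19, 26]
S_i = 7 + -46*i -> [7, -39, -85, -131, -177]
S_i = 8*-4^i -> [8, -32, 128, -512, 2048]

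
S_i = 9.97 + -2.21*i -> [9.97, 7.76, 5.55, 3.34, 1.13]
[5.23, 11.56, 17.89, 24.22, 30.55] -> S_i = 5.23 + 6.33*i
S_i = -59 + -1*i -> [-59, -60, -61, -62, -63]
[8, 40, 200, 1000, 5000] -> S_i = 8*5^i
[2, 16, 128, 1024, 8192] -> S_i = 2*8^i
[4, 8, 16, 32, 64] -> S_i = 4*2^i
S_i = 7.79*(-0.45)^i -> [7.79, -3.51, 1.58, -0.71, 0.32]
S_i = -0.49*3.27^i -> [-0.49, -1.6, -5.24, -17.13, -56.03]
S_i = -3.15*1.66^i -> [-3.15, -5.23, -8.68, -14.41, -23.92]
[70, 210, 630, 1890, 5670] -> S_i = 70*3^i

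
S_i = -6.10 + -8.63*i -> [-6.1, -14.73, -23.36, -31.99, -40.62]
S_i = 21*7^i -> [21, 147, 1029, 7203, 50421]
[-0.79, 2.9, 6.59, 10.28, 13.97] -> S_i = -0.79 + 3.69*i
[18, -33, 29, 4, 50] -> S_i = Random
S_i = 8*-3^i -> [8, -24, 72, -216, 648]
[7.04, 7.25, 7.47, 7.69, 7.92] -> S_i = 7.04*1.03^i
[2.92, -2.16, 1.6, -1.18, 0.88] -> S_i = 2.92*(-0.74)^i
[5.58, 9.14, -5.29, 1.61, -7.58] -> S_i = Random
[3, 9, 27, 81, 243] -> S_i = 3*3^i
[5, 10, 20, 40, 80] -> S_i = 5*2^i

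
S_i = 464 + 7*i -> [464, 471, 478, 485, 492]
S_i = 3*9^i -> [3, 27, 243, 2187, 19683]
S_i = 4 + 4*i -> [4, 8, 12, 16, 20]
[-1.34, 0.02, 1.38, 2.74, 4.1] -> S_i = -1.34 + 1.36*i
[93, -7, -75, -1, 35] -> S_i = Random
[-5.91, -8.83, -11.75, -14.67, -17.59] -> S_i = -5.91 + -2.92*i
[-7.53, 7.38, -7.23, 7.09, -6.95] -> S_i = -7.53*(-0.98)^i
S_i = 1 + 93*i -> [1, 94, 187, 280, 373]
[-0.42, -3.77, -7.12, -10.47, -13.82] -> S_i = -0.42 + -3.35*i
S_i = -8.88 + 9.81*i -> [-8.88, 0.93, 10.74, 20.55, 30.36]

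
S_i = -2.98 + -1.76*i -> [-2.98, -4.74, -6.5, -8.26, -10.02]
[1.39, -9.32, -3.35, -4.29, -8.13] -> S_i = Random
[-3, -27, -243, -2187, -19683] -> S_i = -3*9^i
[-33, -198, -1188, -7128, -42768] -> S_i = -33*6^i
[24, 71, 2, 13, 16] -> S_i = Random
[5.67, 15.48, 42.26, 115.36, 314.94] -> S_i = 5.67*2.73^i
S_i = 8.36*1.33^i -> [8.36, 11.12, 14.79, 19.67, 26.16]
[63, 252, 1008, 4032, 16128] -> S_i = 63*4^i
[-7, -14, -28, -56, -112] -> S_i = -7*2^i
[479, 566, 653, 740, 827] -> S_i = 479 + 87*i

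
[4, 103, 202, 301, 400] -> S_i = 4 + 99*i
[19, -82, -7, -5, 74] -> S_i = Random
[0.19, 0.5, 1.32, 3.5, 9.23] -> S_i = 0.19*2.64^i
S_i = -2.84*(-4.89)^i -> [-2.84, 13.89, -67.91, 332.08, -1623.88]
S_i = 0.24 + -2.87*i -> [0.24, -2.63, -5.5, -8.37, -11.24]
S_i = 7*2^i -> [7, 14, 28, 56, 112]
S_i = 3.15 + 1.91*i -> [3.15, 5.06, 6.97, 8.88, 10.79]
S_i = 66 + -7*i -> [66, 59, 52, 45, 38]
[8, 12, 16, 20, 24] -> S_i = 8 + 4*i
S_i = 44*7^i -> [44, 308, 2156, 15092, 105644]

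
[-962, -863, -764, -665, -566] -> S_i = -962 + 99*i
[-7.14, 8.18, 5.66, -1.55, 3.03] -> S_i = Random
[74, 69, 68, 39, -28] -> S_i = Random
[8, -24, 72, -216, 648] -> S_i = 8*-3^i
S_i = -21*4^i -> [-21, -84, -336, -1344, -5376]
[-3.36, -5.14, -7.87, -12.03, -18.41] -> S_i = -3.36*1.53^i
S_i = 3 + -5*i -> [3, -2, -7, -12, -17]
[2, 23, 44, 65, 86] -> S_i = 2 + 21*i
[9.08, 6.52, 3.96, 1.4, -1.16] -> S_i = 9.08 + -2.56*i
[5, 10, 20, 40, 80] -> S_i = 5*2^i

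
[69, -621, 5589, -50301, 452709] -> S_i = 69*-9^i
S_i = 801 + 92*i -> [801, 893, 985, 1077, 1169]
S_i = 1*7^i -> [1, 7, 49, 343, 2401]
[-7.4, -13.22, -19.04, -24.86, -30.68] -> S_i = -7.40 + -5.82*i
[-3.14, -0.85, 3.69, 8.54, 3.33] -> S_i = Random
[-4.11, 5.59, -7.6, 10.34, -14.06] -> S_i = -4.11*(-1.36)^i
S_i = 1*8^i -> [1, 8, 64, 512, 4096]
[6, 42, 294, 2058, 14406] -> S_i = 6*7^i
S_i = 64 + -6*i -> [64, 58, 52, 46, 40]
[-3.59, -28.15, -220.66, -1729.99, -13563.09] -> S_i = -3.59*7.84^i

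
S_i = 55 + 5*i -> [55, 60, 65, 70, 75]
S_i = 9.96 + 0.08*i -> [9.96, 10.04, 10.12, 10.2, 10.28]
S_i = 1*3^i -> [1, 3, 9, 27, 81]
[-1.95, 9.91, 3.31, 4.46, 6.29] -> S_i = Random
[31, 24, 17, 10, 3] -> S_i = 31 + -7*i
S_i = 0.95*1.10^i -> [0.95, 1.04, 1.15, 1.26, 1.39]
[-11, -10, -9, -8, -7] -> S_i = -11 + 1*i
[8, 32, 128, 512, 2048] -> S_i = 8*4^i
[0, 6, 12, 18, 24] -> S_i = 0 + 6*i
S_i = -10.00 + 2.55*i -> [-10.0, -7.45, -4.9, -2.35, 0.2]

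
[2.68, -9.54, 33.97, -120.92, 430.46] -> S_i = 2.68*(-3.56)^i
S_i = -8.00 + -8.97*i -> [-8.0, -16.97, -25.94, -34.91, -43.88]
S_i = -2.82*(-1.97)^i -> [-2.82, 5.56, -10.94, 21.56, -42.47]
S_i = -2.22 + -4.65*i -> [-2.22, -6.87, -11.52, -16.17, -20.82]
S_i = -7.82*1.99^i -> [-7.82, -15.56, -30.97, -61.63, -122.64]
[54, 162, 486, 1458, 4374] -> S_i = 54*3^i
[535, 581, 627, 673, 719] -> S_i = 535 + 46*i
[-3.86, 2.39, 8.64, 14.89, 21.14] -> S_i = -3.86 + 6.25*i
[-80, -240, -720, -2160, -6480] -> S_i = -80*3^i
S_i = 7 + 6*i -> [7, 13, 19, 25, 31]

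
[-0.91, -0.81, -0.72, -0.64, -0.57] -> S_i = -0.91*0.89^i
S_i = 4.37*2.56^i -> [4.37, 11.19, 28.64, 73.32, 187.69]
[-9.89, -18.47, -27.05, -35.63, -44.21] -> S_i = -9.89 + -8.58*i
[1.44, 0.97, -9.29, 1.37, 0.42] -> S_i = Random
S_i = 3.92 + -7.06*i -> [3.92, -3.14, -10.2, -17.26, -24.32]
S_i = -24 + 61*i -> [-24, 37, 98, 159, 220]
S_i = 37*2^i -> [37, 74, 148, 296, 592]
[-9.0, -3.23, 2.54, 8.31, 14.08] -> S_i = -9.00 + 5.77*i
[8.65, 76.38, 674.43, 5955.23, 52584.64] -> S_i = 8.65*8.83^i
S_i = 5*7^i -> [5, 35, 245, 1715, 12005]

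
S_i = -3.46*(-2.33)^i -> [-3.46, 8.06, -18.78, 43.77, -101.98]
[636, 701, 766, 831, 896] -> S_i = 636 + 65*i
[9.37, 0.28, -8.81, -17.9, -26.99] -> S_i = 9.37 + -9.09*i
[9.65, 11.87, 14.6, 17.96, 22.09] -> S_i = 9.65*1.23^i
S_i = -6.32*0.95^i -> [-6.32, -6.0, -5.7, -5.42, -5.15]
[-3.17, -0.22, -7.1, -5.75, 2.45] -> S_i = Random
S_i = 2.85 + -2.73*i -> [2.85, 0.12, -2.61, -5.34, -8.07]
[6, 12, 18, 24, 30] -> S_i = 6 + 6*i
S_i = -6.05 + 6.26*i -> [-6.05, 0.21, 6.47, 12.73, 18.99]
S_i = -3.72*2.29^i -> [-3.72, -8.52, -19.51, -44.67, -102.3]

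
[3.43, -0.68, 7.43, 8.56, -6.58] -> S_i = Random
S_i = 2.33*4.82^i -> [2.33, 11.23, 54.13, 260.91, 1257.6]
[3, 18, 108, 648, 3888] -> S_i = 3*6^i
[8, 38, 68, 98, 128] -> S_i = 8 + 30*i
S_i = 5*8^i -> [5, 40, 320, 2560, 20480]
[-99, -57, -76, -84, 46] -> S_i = Random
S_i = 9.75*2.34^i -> [9.75, 22.82, 53.39, 124.93, 292.33]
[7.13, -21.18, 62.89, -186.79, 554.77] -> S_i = 7.13*(-2.97)^i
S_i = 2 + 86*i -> [2, 88, 174, 260, 346]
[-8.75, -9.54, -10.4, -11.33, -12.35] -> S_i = -8.75*1.09^i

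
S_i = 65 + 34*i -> [65, 99, 133, 167, 201]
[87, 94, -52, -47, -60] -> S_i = Random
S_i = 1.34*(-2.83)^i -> [1.34, -3.79, 10.73, -30.37, 85.95]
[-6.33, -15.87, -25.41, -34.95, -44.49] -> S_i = -6.33 + -9.54*i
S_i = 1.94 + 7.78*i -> [1.94, 9.72, 17.5, 25.28, 33.06]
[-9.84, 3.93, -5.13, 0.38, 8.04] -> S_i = Random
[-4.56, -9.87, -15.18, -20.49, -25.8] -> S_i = -4.56 + -5.31*i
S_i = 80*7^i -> [80, 560, 3920, 27440, 192080]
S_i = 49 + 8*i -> [49, 57, 65, 73, 81]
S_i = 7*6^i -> [7, 42, 252, 1512, 9072]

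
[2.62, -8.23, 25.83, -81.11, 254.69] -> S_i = 2.62*(-3.14)^i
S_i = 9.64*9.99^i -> [9.64, 96.3, 962.07, 9611.11, 96014.98]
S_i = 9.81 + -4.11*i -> [9.81, 5.7, 1.59, -2.52, -6.63]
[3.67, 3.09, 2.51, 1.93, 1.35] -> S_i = 3.67 + -0.58*i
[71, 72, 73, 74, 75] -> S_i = 71 + 1*i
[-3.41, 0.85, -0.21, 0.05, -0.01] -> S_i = -3.41*(-0.25)^i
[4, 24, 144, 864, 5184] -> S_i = 4*6^i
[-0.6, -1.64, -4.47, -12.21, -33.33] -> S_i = -0.60*2.73^i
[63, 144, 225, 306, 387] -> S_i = 63 + 81*i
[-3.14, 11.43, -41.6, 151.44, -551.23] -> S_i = -3.14*(-3.64)^i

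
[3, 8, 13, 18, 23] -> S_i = 3 + 5*i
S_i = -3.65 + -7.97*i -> [-3.65, -11.62, -19.59, -27.56, -35.53]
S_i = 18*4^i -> [18, 72, 288, 1152, 4608]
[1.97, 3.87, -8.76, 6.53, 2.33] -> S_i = Random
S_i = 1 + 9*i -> [1, 10, 19, 28, 37]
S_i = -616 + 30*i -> [-616, -586, -556, -526, -496]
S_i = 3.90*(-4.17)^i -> [3.9, -16.26, 67.82, -282.8, 1179.26]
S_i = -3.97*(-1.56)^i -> [-3.97, 6.19, -9.66, 15.07, -23.51]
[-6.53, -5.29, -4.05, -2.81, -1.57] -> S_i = -6.53 + 1.24*i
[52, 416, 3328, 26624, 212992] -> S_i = 52*8^i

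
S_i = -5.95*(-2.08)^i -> [-5.95, 12.38, -25.74, 53.54, -111.37]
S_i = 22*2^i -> [22, 44, 88, 176, 352]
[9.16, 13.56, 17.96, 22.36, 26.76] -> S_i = 9.16 + 4.40*i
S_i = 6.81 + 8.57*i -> [6.81, 15.38, 23.95, 32.52, 41.09]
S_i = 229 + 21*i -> [229, 250, 271, 292, 313]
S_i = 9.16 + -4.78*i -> [9.16, 4.38, -0.4, -5.18, -9.96]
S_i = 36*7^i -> [36, 252, 1764, 12348, 86436]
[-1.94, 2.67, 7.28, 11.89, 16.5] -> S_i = -1.94 + 4.61*i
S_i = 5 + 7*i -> [5, 12, 19, 26, 33]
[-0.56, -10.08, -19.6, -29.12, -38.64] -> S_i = -0.56 + -9.52*i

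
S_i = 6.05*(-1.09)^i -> [6.05, -6.59, 7.19, -7.83, 8.54]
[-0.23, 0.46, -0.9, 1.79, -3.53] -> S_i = -0.23*(-1.98)^i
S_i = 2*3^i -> [2, 6, 18, 54, 162]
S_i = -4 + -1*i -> [-4, -5, -6, -7, -8]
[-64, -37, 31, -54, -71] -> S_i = Random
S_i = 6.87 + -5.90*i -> [6.87, 0.97, -4.93, -10.83, -16.73]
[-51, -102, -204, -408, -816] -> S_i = -51*2^i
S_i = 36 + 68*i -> [36, 104, 172, 240, 308]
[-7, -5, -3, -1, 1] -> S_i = -7 + 2*i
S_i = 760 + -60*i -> [760, 700, 640, 580, 520]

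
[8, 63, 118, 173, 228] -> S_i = 8 + 55*i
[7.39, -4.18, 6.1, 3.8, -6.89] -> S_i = Random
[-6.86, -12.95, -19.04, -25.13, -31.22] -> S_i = -6.86 + -6.09*i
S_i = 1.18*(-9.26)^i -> [1.18, -10.93, 101.18, -936.95, 8676.13]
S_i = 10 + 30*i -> [10, 40, 70, 100, 130]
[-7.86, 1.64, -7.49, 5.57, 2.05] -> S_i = Random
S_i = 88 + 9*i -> [88, 97, 106, 115, 124]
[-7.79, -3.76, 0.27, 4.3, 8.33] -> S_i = -7.79 + 4.03*i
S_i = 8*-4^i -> [8, -32, 128, -512, 2048]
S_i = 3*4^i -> [3, 12, 48, 192, 768]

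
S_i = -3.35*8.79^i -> [-3.35, -29.45, -258.83, -2275.16, -19998.63]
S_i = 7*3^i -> [7, 21, 63, 189, 567]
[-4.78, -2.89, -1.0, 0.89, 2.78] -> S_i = -4.78 + 1.89*i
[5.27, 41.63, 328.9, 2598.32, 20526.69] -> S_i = 5.27*7.90^i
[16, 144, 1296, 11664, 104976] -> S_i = 16*9^i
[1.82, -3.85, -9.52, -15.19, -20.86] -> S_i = 1.82 + -5.67*i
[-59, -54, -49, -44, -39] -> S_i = -59 + 5*i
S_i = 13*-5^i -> [13, -65, 325, -1625, 8125]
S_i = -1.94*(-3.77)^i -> [-1.94, 7.31, -27.57, 103.95, -391.89]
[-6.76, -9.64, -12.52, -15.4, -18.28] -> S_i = -6.76 + -2.88*i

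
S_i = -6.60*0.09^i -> [-6.6, -0.59, -0.05, -0.0, -0.0]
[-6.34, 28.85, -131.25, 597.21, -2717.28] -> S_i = -6.34*(-4.55)^i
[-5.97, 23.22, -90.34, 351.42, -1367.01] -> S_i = -5.97*(-3.89)^i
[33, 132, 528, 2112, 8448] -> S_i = 33*4^i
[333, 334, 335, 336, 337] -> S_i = 333 + 1*i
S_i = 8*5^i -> [8, 40, 200, 1000, 5000]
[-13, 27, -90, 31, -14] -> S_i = Random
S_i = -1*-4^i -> [-1, 4, -16, 64, -256]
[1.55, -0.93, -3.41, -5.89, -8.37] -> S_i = 1.55 + -2.48*i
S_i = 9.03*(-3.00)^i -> [9.03, -27.09, 81.27, -243.81, 731.43]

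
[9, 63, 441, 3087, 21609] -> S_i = 9*7^i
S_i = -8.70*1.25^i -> [-8.7, -10.88, -13.59, -16.99, -21.24]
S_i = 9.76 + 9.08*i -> [9.76, 18.84, 27.92, 37.0, 46.08]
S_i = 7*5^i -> [7, 35, 175, 875, 4375]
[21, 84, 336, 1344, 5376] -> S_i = 21*4^i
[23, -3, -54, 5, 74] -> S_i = Random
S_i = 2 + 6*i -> [2, 8, 14, 20, 26]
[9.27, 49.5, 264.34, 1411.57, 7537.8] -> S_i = 9.27*5.34^i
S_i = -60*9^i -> [-60, -540, -4860, -43740, -393660]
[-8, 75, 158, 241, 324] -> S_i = -8 + 83*i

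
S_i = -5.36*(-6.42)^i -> [-5.36, 34.41, -220.92, 1418.31, -9105.52]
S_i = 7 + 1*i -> [7, 8, 9, 10, 11]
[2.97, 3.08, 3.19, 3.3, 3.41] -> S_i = 2.97 + 0.11*i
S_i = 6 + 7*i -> [6, 13, 20, 27, 34]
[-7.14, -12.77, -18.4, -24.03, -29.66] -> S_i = -7.14 + -5.63*i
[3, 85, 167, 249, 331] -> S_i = 3 + 82*i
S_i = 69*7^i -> [69, 483, 3381, 23667, 165669]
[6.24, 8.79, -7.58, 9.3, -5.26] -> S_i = Random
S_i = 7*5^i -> [7, 35, 175, 875, 4375]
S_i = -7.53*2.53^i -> [-7.53, -19.05, -48.2, -121.94, -308.52]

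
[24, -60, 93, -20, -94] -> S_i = Random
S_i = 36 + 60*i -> [36, 96, 156, 216, 276]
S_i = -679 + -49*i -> [-679, -728, -777, -826, -875]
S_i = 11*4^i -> [11, 44, 176, 704, 2816]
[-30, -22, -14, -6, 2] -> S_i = -30 + 8*i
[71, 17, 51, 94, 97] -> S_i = Random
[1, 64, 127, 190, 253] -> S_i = 1 + 63*i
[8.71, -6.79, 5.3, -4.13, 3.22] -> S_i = 8.71*(-0.78)^i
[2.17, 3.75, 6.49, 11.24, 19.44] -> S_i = 2.17*1.73^i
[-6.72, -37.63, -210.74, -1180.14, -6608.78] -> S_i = -6.72*5.60^i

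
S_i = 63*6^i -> [63, 378, 2268, 13608, 81648]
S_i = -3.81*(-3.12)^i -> [-3.81, 11.89, -37.09, 115.71, -361.03]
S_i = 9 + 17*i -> [9, 26, 43, 60, 77]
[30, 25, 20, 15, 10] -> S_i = 30 + -5*i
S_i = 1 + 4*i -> [1, 5, 9, 13, 17]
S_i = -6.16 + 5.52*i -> [-6.16, -0.64, 4.88, 10.4, 15.92]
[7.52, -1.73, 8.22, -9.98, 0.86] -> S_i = Random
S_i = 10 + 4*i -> [10, 14, 18, 22, 26]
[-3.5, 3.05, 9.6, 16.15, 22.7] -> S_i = -3.50 + 6.55*i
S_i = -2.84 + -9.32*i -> [-2.84, -12.16, -21.48, -30.8, -40.12]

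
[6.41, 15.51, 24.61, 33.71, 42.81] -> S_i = 6.41 + 9.10*i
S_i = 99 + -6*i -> [99, 93, 87, 81, 75]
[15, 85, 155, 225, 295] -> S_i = 15 + 70*i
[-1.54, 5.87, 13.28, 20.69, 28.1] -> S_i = -1.54 + 7.41*i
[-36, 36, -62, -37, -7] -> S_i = Random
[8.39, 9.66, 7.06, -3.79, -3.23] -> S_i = Random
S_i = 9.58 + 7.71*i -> [9.58, 17.29, 25.0, 32.71, 40.42]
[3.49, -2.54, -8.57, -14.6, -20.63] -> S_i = 3.49 + -6.03*i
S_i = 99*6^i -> [99, 594, 3564, 21384, 128304]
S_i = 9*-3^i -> [9, -27, 81, -243, 729]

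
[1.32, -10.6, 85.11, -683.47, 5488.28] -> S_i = 1.32*(-8.03)^i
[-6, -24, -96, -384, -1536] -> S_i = -6*4^i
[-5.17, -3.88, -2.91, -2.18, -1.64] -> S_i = -5.17*0.75^i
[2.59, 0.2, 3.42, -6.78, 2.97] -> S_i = Random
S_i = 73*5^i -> [73, 365, 1825, 9125, 45625]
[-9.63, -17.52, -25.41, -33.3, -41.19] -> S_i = -9.63 + -7.89*i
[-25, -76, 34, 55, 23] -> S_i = Random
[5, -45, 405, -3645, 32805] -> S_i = 5*-9^i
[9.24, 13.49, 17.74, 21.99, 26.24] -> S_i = 9.24 + 4.25*i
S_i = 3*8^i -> [3, 24, 192, 1536, 12288]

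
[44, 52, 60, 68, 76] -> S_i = 44 + 8*i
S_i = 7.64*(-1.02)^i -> [7.64, -7.79, 7.95, -8.11, 8.27]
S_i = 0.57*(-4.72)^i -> [0.57, -2.69, 12.7, -59.94, 282.91]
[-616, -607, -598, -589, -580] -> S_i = -616 + 9*i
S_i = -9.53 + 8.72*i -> [-9.53, -0.81, 7.91, 16.63, 25.35]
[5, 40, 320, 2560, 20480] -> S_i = 5*8^i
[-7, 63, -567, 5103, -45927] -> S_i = -7*-9^i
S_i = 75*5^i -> [75, 375, 1875, 9375, 46875]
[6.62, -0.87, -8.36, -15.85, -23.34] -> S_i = 6.62 + -7.49*i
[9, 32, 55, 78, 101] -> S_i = 9 + 23*i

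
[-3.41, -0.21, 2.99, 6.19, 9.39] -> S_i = -3.41 + 3.20*i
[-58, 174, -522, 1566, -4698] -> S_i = -58*-3^i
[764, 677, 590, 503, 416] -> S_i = 764 + -87*i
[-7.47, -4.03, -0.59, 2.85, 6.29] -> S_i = -7.47 + 3.44*i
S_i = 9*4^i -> [9, 36, 144, 576, 2304]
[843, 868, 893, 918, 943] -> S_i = 843 + 25*i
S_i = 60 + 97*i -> [60, 157, 254, 351, 448]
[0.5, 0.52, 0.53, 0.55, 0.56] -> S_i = 0.50*1.03^i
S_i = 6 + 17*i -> [6, 23, 40, 57, 74]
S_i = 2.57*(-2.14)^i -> [2.57, -5.5, 11.77, -25.19, 53.9]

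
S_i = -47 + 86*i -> [-47, 39, 125, 211, 297]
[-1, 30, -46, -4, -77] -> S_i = Random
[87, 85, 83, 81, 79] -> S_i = 87 + -2*i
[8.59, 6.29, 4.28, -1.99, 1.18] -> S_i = Random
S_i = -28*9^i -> [-28, -252, -2268, -20412, -183708]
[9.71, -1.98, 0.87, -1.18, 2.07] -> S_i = Random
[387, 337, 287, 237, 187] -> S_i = 387 + -50*i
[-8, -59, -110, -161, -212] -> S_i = -8 + -51*i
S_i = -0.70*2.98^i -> [-0.7, -2.09, -6.22, -18.52, -55.2]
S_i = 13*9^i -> [13, 117, 1053, 9477, 85293]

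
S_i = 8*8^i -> [8, 64, 512, 4096, 32768]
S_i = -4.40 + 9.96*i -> [-4.4, 5.56, 15.52, 25.48, 35.44]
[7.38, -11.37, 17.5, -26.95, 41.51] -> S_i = 7.38*(-1.54)^i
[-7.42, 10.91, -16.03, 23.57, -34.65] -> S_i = -7.42*(-1.47)^i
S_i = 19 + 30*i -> [19, 49, 79, 109, 139]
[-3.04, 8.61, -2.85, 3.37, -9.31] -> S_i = Random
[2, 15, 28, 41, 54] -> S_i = 2 + 13*i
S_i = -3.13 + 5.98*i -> [-3.13, 2.85, 8.83, 14.81, 20.79]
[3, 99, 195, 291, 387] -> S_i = 3 + 96*i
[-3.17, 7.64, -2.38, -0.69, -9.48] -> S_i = Random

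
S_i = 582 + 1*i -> [582, 583, 584, 585, 586]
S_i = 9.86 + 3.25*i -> [9.86, 13.11, 16.36, 19.61, 22.86]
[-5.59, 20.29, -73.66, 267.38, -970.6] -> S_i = -5.59*(-3.63)^i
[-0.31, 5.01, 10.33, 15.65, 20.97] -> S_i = -0.31 + 5.32*i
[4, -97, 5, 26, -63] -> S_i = Random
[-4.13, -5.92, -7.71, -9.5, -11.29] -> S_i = -4.13 + -1.79*i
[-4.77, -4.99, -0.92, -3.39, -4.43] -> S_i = Random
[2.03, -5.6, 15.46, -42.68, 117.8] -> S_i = 2.03*(-2.76)^i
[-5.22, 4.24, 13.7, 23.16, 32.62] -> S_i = -5.22 + 9.46*i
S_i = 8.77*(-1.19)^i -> [8.77, -10.44, 12.42, -14.78, 17.59]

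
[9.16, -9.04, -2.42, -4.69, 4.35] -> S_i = Random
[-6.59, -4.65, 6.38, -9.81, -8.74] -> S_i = Random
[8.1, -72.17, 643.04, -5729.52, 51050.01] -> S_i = 8.10*(-8.91)^i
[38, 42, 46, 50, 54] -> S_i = 38 + 4*i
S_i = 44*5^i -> [44, 220, 1100, 5500, 27500]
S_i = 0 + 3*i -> [0, 3, 6, 9, 12]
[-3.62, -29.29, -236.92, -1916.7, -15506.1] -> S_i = -3.62*8.09^i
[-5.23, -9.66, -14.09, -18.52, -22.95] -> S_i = -5.23 + -4.43*i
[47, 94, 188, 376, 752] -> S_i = 47*2^i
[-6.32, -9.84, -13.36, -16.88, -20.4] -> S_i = -6.32 + -3.52*i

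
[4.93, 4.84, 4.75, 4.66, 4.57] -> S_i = 4.93 + -0.09*i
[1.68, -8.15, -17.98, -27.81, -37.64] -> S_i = 1.68 + -9.83*i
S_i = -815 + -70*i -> [-815, -885, -955, -1025, -1095]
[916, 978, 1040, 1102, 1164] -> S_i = 916 + 62*i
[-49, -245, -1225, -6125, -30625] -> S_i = -49*5^i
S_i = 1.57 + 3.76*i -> [1.57, 5.33, 9.09, 12.85, 16.61]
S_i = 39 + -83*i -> [39, -44, -127, -210, -293]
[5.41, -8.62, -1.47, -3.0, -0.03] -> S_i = Random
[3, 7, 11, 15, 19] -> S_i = 3 + 4*i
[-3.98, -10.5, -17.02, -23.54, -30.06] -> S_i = -3.98 + -6.52*i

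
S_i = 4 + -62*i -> [4, -58, -120, -182, -244]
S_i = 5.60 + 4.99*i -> [5.6, 10.59, 15.58, 20.57, 25.56]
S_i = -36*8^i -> [-36, -288, -2304, -18432, -147456]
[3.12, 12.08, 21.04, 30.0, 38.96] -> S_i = 3.12 + 8.96*i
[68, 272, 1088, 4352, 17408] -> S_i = 68*4^i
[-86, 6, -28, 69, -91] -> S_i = Random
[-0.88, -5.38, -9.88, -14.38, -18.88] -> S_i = -0.88 + -4.50*i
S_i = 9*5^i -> [9, 45, 225, 1125, 5625]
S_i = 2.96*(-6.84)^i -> [2.96, -20.25, 138.49, -947.24, 6479.12]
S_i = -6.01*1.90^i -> [-6.01, -11.42, -21.7, -41.22, -78.32]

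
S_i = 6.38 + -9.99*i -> [6.38, -3.61, -13.6, -23.59, -33.58]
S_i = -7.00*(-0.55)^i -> [-7.0, 3.85, -2.12, 1.16, -0.64]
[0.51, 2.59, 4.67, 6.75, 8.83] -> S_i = 0.51 + 2.08*i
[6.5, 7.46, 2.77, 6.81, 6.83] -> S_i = Random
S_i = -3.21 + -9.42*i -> [-3.21, -12.63, -22.05, -31.47, -40.89]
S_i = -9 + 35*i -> [-9, 26, 61, 96, 131]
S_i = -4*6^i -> [-4, -24, -144, -864, -5184]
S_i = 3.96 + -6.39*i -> [3.96, -2.43, -8.82, -15.21, -21.6]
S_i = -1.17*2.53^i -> [-1.17, -2.96, -7.49, -18.95, -47.94]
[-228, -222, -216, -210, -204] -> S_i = -228 + 6*i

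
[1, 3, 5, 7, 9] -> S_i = 1 + 2*i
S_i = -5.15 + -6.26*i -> [-5.15, -11.41, -17.67, -23.93, -30.19]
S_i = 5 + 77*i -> [5, 82, 159, 236, 313]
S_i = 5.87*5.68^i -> [5.87, 33.34, 189.38, 1075.68, 6109.86]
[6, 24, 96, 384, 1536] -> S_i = 6*4^i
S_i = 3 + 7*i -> [3, 10, 17, 24, 31]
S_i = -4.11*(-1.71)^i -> [-4.11, 7.03, -12.02, 20.55, -35.14]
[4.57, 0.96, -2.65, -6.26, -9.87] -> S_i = 4.57 + -3.61*i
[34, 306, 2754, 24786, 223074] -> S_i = 34*9^i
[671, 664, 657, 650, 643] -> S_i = 671 + -7*i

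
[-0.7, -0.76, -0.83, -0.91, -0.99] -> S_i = -0.70*1.09^i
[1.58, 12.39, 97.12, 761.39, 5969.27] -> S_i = 1.58*7.84^i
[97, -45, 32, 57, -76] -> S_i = Random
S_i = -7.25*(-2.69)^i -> [-7.25, 19.5, -52.46, 141.12, -379.62]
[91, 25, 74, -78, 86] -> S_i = Random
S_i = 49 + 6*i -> [49, 55, 61, 67, 73]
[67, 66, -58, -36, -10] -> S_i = Random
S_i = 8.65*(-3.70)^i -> [8.65, -32.01, 118.42, -438.15, 1621.15]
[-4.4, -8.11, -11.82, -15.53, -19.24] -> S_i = -4.40 + -3.71*i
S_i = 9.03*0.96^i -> [9.03, 8.67, 8.32, 7.99, 7.67]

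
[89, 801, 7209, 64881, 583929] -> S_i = 89*9^i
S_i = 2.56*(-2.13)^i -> [2.56, -5.45, 11.61, -24.74, 52.69]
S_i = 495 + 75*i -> [495, 570, 645, 720, 795]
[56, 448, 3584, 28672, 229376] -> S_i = 56*8^i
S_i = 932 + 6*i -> [932, 938, 944, 950, 956]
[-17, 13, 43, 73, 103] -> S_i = -17 + 30*i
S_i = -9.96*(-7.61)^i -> [-9.96, 75.8, -576.8, 4389.48, -33403.96]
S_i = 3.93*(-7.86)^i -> [3.93, -30.89, 242.79, -1908.36, 14999.71]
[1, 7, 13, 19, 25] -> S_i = 1 + 6*i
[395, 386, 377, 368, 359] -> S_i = 395 + -9*i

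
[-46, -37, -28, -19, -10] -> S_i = -46 + 9*i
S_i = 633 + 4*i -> [633, 637, 641, 645, 649]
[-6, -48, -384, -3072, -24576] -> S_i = -6*8^i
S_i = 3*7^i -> [3, 21, 147, 1029, 7203]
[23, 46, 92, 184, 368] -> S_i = 23*2^i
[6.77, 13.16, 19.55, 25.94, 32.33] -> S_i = 6.77 + 6.39*i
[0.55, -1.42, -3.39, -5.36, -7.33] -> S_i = 0.55 + -1.97*i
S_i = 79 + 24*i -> [79, 103, 127, 151, 175]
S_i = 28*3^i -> [28, 84, 252, 756, 2268]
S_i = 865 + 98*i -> [865, 963, 1061, 1159, 1257]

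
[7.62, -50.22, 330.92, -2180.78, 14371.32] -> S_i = 7.62*(-6.59)^i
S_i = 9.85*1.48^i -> [9.85, 14.58, 21.58, 31.93, 47.26]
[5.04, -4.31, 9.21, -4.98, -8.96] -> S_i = Random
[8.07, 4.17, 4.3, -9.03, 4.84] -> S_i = Random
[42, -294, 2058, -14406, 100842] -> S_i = 42*-7^i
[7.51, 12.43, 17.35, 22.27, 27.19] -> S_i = 7.51 + 4.92*i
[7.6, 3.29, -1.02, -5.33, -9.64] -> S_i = 7.60 + -4.31*i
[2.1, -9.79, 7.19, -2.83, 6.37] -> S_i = Random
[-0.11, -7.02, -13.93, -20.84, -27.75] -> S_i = -0.11 + -6.91*i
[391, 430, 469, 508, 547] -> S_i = 391 + 39*i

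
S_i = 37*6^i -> [37, 222, 1332, 7992, 47952]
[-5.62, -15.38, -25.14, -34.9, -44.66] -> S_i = -5.62 + -9.76*i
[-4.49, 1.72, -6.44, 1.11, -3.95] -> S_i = Random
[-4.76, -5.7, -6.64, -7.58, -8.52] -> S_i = -4.76 + -0.94*i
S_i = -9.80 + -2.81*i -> [-9.8, -12.61, -15.42, -18.23, -21.04]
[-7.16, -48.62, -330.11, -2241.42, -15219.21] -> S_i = -7.16*6.79^i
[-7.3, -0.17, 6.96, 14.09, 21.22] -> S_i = -7.30 + 7.13*i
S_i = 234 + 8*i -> [234, 242, 250, 258, 266]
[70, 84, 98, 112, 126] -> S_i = 70 + 14*i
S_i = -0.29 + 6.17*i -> [-0.29, 5.88, 12.05, 18.22, 24.39]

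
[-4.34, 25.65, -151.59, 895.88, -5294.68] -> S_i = -4.34*(-5.91)^i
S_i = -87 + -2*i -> [-87, -89, -91, -93, -95]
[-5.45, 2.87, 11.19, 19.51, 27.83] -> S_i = -5.45 + 8.32*i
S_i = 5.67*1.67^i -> [5.67, 9.47, 15.81, 26.41, 44.1]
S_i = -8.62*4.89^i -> [-8.62, -42.15, -206.12, -1007.94, -4928.82]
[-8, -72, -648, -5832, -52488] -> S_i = -8*9^i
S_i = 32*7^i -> [32, 224, 1568, 10976, 76832]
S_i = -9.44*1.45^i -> [-9.44, -13.69, -19.85, -28.78, -41.73]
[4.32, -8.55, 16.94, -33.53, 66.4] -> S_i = 4.32*(-1.98)^i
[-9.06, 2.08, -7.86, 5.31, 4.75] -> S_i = Random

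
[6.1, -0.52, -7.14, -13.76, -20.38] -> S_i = 6.10 + -6.62*i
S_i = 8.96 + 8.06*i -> [8.96, 17.02, 25.08, 33.14, 41.2]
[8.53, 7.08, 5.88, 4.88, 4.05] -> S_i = 8.53*0.83^i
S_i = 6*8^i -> [6, 48, 384, 3072, 24576]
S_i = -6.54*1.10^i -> [-6.54, -7.19, -7.91, -8.7, -9.58]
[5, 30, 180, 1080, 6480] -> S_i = 5*6^i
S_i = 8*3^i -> [8, 24, 72, 216, 648]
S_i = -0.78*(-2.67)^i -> [-0.78, 2.08, -5.56, 14.85, -39.64]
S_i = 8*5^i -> [8, 40, 200, 1000, 5000]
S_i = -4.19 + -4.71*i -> [-4.19, -8.9, -13.61, -18.32, -23.03]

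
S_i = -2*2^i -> [-2, -4, -8, -16, -32]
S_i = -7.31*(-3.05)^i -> [-7.31, 22.3, -68.0, 207.4, -632.58]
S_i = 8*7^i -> [8, 56, 392, 2744, 19208]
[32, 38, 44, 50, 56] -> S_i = 32 + 6*i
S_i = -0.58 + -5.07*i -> [-0.58, -5.65, -10.72, -15.79, -20.86]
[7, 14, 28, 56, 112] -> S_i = 7*2^i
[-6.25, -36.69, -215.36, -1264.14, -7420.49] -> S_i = -6.25*5.87^i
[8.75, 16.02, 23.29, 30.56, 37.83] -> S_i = 8.75 + 7.27*i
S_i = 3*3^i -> [3, 9, 27, 81, 243]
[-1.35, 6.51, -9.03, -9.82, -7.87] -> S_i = Random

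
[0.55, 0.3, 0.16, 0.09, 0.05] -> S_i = 0.55*0.54^i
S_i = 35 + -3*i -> [35, 32, 29, 26, 23]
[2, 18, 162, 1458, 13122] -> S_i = 2*9^i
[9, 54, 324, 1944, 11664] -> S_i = 9*6^i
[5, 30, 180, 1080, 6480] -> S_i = 5*6^i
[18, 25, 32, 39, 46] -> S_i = 18 + 7*i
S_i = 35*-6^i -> [35, -210, 1260, -7560, 45360]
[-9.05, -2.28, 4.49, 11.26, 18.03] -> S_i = -9.05 + 6.77*i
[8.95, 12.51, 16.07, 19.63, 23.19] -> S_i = 8.95 + 3.56*i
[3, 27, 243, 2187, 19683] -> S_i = 3*9^i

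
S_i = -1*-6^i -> [-1, 6, -36, 216, -1296]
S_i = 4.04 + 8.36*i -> [4.04, 12.4, 20.76, 29.12, 37.48]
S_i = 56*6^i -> [56, 336, 2016, 12096, 72576]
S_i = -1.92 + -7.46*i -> [-1.92, -9.38, -16.84, -24.3, -31.76]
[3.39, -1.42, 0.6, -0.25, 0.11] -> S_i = 3.39*(-0.42)^i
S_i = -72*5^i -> [-72, -360, -1800, -9000, -45000]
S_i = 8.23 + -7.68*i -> [8.23, 0.55, -7.13, -14.81, -22.49]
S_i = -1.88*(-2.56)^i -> [-1.88, 4.81, -12.32, 31.54, -80.75]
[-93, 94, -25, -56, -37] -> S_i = Random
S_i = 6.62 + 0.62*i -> [6.62, 7.24, 7.86, 8.48, 9.1]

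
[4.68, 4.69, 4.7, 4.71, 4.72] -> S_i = 4.68 + 0.01*i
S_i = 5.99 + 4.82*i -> [5.99, 10.81, 15.63, 20.45, 25.27]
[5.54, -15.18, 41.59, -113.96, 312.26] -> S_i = 5.54*(-2.74)^i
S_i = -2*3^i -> [-2, -6, -18, -54, -162]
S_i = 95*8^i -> [95, 760, 6080, 48640, 389120]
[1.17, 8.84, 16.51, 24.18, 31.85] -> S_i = 1.17 + 7.67*i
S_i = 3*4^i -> [3, 12, 48, 192, 768]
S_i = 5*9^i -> [5, 45, 405, 3645, 32805]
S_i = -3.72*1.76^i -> [-3.72, -6.55, -11.52, -20.28, -35.69]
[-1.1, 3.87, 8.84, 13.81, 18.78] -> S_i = -1.10 + 4.97*i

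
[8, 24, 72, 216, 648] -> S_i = 8*3^i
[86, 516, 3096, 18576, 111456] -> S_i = 86*6^i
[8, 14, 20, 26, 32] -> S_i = 8 + 6*i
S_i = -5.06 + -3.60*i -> [-5.06, -8.66, -12.26, -15.86, -19.46]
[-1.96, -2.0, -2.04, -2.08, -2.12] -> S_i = -1.96*1.02^i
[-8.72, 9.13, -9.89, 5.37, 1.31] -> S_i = Random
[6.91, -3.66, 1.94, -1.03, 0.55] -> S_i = 6.91*(-0.53)^i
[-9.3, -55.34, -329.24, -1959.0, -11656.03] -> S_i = -9.30*5.95^i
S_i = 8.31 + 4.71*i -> [8.31, 13.02, 17.73, 22.44, 27.15]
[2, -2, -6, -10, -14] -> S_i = 2 + -4*i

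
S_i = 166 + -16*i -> [166, 150, 134, 118, 102]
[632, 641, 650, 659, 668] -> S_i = 632 + 9*i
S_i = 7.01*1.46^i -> [7.01, 10.23, 14.94, 21.82, 31.85]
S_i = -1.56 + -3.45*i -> [-1.56, -5.01, -8.46, -11.91, -15.36]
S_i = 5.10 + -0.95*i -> [5.1, 4.15, 3.2, 2.25, 1.3]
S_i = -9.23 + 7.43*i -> [-9.23, -1.8, 5.63, 13.06, 20.49]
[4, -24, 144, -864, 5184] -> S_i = 4*-6^i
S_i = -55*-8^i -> [-55, 440, -3520, 28160, -225280]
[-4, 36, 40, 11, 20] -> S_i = Random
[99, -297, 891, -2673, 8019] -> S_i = 99*-3^i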